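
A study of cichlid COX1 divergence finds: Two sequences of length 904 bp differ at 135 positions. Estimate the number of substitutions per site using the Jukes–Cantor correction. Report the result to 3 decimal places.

0.167

p = 135/904 ≈ 0.149336.
d = −(3/4) ln(1 − 4p/3) = −0.75 ln(1 − 0.199115) = −0.75 ln(0.800885)
  = −0.75 × (-0.222038) = 0.166529 substitutions/site.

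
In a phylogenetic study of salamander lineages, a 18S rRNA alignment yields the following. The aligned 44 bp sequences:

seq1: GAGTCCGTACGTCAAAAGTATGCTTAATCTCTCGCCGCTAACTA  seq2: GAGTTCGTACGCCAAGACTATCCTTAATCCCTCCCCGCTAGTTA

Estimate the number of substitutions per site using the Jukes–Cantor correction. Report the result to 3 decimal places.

The sequences differ at 9 of 44 sites (5, 12, 16, 18, 22, 30, 34, 41, 42), so p = 9/44 ≈ 0.204545.
d = −(3/4) ln(1 − 4p/3) = −0.75 ln(1 − 0.272727) = −0.75 ln(0.727273)
  = −0.75 × (-0.318453) = 0.238840 substitutions/site.

0.239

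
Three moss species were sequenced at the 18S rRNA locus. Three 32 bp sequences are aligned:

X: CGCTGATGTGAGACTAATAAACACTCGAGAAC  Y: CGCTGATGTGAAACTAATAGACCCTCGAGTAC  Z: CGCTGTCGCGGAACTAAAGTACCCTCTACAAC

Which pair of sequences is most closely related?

X and Y

X–Y: 4/32 differ, p = 0.125, d = 0.137.
X–Z: 11/32 differ, p = 0.344, d = 0.460.
Y–Z: 10/32 differ, p = 0.313, d = 0.404.
The smallest distance is between X and Y.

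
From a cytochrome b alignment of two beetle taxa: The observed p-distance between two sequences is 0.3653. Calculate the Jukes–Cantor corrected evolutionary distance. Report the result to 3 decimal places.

d = −(3/4) ln(1 − 4p/3) = −0.75 ln(1 − 0.487067) = −0.75 ln(0.512933)
  = −0.75 × (-0.667610) = 0.500708 substitutions/site.

0.501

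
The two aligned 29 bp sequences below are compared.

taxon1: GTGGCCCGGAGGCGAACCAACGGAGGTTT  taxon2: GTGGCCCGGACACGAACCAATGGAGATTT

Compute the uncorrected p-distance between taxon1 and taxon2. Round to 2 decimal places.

0.14

The sequences differ at 4 of 29 positions (sites 11, 12, 21, 26).
p = 4/29 = 0.137931… ≈ 0.14 (to 2 d.p.).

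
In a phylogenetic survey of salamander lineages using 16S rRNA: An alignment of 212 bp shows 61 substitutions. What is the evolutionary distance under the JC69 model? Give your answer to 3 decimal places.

p = 61/212 ≈ 0.287736.
d = −(3/4) ln(1 − 4p/3) = −0.75 ln(1 − 0.383648) = −0.75 ln(0.616352)
  = −0.75 × (-0.483937) = 0.362953 substitutions/site.

0.363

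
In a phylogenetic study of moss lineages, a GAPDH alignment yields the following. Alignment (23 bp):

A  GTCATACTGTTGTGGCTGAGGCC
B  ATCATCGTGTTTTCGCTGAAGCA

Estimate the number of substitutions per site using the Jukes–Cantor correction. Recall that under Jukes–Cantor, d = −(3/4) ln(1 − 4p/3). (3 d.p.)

0.390

The sequences differ at 7 of 23 sites (1, 6, 7, 12, 14, 20, 23), so p = 7/23 ≈ 0.304348.
d = −(3/4) ln(1 − 4p/3) = −0.75 ln(1 − 0.405797) = −0.75 ln(0.594203)
  = −0.75 × (-0.520534) = 0.390401 substitutions/site.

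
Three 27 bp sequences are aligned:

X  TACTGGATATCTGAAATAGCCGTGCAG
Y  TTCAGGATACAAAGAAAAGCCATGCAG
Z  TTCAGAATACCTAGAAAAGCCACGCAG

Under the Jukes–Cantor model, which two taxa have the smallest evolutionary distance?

X–Y: 9/27 differ, p = 0.333, d = 0.441.
X–Z: 9/27 differ, p = 0.333, d = 0.441.
Y–Z: 4/27 differ, p = 0.148, d = 0.165.
The smallest distance is between Y and Z.

Y and Z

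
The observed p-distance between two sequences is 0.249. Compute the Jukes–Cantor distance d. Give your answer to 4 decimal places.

d = −(3/4) ln(1 − 4p/3) = −0.75 ln(1 − 0.332) = −0.75 ln(0.668)
  = −0.75 × (-0.403467) = 0.302600 substitutions/site.

0.3026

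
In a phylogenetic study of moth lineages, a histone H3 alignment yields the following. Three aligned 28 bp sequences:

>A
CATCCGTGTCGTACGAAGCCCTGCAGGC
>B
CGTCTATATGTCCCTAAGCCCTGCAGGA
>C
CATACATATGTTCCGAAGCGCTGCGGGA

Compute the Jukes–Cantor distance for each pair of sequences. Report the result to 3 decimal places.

d(A,B) = 0.485, d(A,C) = 0.420, d(B,C) = 0.304

A–B: 10/28 sites differ → p ≈ 0.357143, d = −0.75 ln(1 − 0.476191) = 0.484971 ≈ 0.485.
A–C: 9/28 sites differ → p ≈ 0.321429, d = −0.75 ln(1 − 0.428572) = 0.419713 ≈ 0.420.
B–C: 7/28 sites differ → p = 0.25, d = −0.75 ln(1 − 0.333333) = 0.304098 ≈ 0.304.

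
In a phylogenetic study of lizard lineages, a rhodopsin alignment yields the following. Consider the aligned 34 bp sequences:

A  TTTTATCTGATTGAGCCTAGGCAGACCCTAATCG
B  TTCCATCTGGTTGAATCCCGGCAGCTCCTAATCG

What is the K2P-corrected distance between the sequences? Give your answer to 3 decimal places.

0.349

Of 34 sites, 7 differences are transitions and 2 are transversions, so P = 7/34 ≈ 0.205882 and Q = 2/34 ≈ 0.058824.
Under the Kimura two-parameter model, d = −½ ln(1 − 2P − Q) − ¼ ln(1 − 2Q).
1 − 2P − Q = 0.529412, giving −½ ln(0.529412) = 0.317994.
1 − 2Q = 0.882352, giving −¼ ln(0.882352) = 0.031291.
d = 0.317994 + 0.031291 = 0.349285.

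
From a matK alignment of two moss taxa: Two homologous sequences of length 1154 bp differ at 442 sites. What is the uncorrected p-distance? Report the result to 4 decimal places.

0.3830

p = 442/1154 = 0.383015… ≈ 0.3830 (to 4 d.p.).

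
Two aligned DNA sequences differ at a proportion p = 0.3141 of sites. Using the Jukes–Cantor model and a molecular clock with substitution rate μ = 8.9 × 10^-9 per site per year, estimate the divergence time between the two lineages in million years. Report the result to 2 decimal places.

d = −(3/4) ln(1 − 4p/3) = −0.75 ln(1 − 0.4188) = −0.75 ln(0.5812)
  = −0.75 × (-0.542660) = 0.406995 substitutions/site.
Under a molecular clock d = 2μt, so t = d/(2μ) = 0.406995 / (2 × 8.9 × 10^-9) = 22.86 million years.

22.86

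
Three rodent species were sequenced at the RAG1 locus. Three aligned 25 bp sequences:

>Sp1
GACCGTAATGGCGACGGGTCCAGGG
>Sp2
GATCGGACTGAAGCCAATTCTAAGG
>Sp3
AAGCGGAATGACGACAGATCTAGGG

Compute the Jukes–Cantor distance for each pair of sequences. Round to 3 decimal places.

d(Sp1,Sp2) = 0.663, d(Sp1,Sp3) = 0.351, d(Sp2,Sp3) = 0.417

Sp1–Sp2: 11/25 sites differ → p = 0.44, d = −0.75 ln(1 − 0.586667) = 0.662626 ≈ 0.663.
Sp1–Sp3: 7/25 sites differ → p = 0.28, d = −0.75 ln(1 − 0.373333) = 0.350505 ≈ 0.351.
Sp2–Sp3: 8/25 sites differ → p = 0.32, d = −0.75 ln(1 − 0.426667) = 0.417216 ≈ 0.417.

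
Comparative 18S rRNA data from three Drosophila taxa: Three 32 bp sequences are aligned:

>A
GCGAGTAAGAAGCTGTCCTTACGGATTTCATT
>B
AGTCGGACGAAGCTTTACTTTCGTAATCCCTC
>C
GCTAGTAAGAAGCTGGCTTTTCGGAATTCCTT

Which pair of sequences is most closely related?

A and C

A–B: 14/32 differ, p = 0.438, d = 0.657.
A–C: 6/32 differ, p = 0.188, d = 0.216.
B–C: 12/32 differ, p = 0.375, d = 0.520.
The smallest distance is between A and C.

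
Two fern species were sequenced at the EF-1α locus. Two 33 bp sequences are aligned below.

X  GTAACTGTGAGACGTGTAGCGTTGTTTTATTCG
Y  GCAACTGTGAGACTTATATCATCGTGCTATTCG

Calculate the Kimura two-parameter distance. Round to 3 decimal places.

0.301

Of 33 sites, 5 differences are transitions and 3 are transversions, so P = 5/33 ≈ 0.151515 and Q = 3/33 ≈ 0.090909.
Under the Kimura two-parameter model, d = −½ ln(1 − 2P − Q) − ¼ ln(1 − 2Q).
1 − 2P − Q = 0.606061, giving −½ ln(0.606061) = 0.250387.
1 − 2Q = 0.818182, giving −¼ ln(0.818182) = 0.050168.
d = 0.250387 + 0.050168 = 0.300555.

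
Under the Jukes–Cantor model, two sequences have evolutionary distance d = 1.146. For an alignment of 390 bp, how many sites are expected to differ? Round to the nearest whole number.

229

Invert JC69: p = (3/4)(1 − e^(−4d/3)) = 0.75 × (1 − e^(-1.528)) = 0.75 × (1 − 0.216969) = 0.587273.
Expected differing sites = pL ≈ 0.587273 × 390 = 229.03647 ≈ 229.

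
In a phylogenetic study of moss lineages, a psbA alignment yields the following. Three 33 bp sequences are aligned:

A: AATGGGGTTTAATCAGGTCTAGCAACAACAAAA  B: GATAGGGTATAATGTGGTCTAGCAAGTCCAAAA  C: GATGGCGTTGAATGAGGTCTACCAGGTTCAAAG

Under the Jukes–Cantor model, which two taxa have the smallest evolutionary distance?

A and B

A–B: 8/33 differ, p = 0.242, d = 0.293.
A–C: 10/33 differ, p = 0.303, d = 0.388.
B–C: 9/33 differ, p = 0.273, d = 0.339.
The smallest distance is between A and B.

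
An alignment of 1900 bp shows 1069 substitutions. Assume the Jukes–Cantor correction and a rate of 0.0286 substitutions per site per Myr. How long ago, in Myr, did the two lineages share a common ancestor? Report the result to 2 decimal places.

18.19

p = 1069/1900 ≈ 0.562632.
d = −(3/4) ln(1 − 4p/3) = −0.75 ln(1 − 0.750176) = −0.75 ln(0.249824)
  = −0.75 × (-1.386999) = 1.040249 substitutions/site.
Under a molecular clock d = 2μt, so t = d/(2μ) = 1.040249 / (2 × 0.0286) = 18.19 Myr.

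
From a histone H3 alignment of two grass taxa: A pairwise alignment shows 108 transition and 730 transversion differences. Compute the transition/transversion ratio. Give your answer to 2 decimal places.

0.15

R = 108/730 = 0.147945… ≈ 0.15 (to 2 d.p.).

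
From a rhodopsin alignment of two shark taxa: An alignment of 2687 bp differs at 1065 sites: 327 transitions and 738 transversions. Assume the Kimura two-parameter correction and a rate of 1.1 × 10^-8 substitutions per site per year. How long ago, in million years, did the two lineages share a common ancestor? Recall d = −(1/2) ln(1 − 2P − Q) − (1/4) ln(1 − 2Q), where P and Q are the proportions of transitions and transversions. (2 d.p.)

25.65

P = 327/2687 ≈ 0.121697 and Q = 738/2687 ≈ 0.274656.
Under the Kimura two-parameter model, d = −½ ln(1 − 2P − Q) − ¼ ln(1 − 2Q).
1 − 2P − Q = 0.48195, giving −½ ln(0.48195) = 0.364957.
1 − 2Q = 0.450688, giving −¼ ln(0.450688) = 0.199245.
d = 0.364957 + 0.199245 = 0.564202.
Under a molecular clock d = 2μt, so t = d/(2μ) = 0.564202 / (2 × 1.1 × 10^-8) = 25.65 million years.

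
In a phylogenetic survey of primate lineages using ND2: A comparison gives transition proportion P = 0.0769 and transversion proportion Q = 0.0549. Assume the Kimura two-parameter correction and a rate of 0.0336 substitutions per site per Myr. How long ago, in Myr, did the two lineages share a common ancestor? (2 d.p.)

Under the Kimura two-parameter model, d = −½ ln(1 − 2P − Q) − ¼ ln(1 − 2Q).
1 − 2P − Q = 0.7913, giving −½ ln(0.7913) = 0.117039.
1 − 2Q = 0.8902, giving −¼ ln(0.8902) = 0.029077.
d = 0.117039 + 0.029077 = 0.146116.
Under a molecular clock d = 2μt, so t = d/(2μ) = 0.146116 / (2 × 0.0336) = 2.17 Myr.

2.17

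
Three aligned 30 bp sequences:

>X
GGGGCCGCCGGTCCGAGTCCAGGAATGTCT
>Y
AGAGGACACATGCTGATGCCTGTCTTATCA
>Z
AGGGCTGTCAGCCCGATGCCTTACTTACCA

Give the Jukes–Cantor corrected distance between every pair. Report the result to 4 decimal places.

X–Y: 18/30 sites differ → p = 0.6, d = −0.75 ln(1 − 0.8) = 1.207078 ≈ 1.2071.
X–Z: 15/30 sites differ → p = 0.5, d = −0.75 ln(1 − 0.666667) = 0.823960 ≈ 0.8240.
Y–Z: 11/30 sites differ → p ≈ 0.366667, d = −0.75 ln(1 − 0.488889) = 0.503376 ≈ 0.5034.

d(X,Y) = 1.2071, d(X,Z) = 0.8240, d(Y,Z) = 0.5034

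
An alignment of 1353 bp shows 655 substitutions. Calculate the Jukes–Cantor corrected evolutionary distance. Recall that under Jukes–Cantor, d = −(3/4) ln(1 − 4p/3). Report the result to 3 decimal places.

0.778

p = 655/1353 ≈ 0.484109.
d = −(3/4) ln(1 − 4p/3) = −0.75 ln(1 − 0.645479) = −0.75 ln(0.354521)
  = −0.75 × (-1.036988) = 0.777741 substitutions/site.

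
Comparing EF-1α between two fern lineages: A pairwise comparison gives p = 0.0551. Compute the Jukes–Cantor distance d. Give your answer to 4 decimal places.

d = −(3/4) ln(1 − 4p/3) = −0.75 ln(1 − 0.073467) = −0.75 ln(0.926533)
  = −0.75 × (-0.076306) = 0.057230 substitutions/site.

0.0572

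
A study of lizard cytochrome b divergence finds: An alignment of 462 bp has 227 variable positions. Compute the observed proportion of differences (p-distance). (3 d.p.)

0.491

p = 227/462 = 0.491341… ≈ 0.491 (to 3 d.p.).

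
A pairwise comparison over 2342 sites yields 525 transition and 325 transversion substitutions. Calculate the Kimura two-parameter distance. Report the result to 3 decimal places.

0.524

P = 525/2342 ≈ 0.224167 and Q = 325/2342 ≈ 0.13877.
Under the Kimura two-parameter model, d = −½ ln(1 − 2P − Q) − ¼ ln(1 − 2Q).
1 − 2P − Q = 0.412896, giving −½ ln(0.412896) = 0.442280.
1 − 2Q = 0.72246, giving −¼ ln(0.72246) = 0.081273.
d = 0.442280 + 0.081273 = 0.523553.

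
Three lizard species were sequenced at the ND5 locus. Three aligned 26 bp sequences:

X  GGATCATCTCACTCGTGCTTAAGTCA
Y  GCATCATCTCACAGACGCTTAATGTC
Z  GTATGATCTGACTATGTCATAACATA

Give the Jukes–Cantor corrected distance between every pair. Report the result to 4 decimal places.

X–Y: 9/26 sites differ → p ≈ 0.346154, d = −0.75 ln(1 − 0.461539) = 0.464280 ≈ 0.4643.
X–Z: 11/26 sites differ → p ≈ 0.423077, d = −0.75 ln(1 − 0.564103) = 0.622762 ≈ 0.6228.
Y–Z: 12/26 sites differ → p ≈ 0.461538, d = −0.75 ln(1 − 0.615384) = 0.716632 ≈ 0.7166.

d(X,Y) = 0.4643, d(X,Z) = 0.6228, d(Y,Z) = 0.7166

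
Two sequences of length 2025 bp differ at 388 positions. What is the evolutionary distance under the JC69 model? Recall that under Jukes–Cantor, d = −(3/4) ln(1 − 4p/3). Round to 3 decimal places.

p = 388/2025 ≈ 0.191605.
d = −(3/4) ln(1 − 4p/3) = −0.75 ln(1 − 0.255473) = −0.75 ln(0.744527)
  = −0.75 × (-0.295006) = 0.221255 substitutions/site.

0.221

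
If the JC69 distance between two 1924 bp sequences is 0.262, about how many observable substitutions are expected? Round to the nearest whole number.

Invert JC69: p = (3/4)(1 − e^(−4d/3)) = 0.75 × (1 − e^(-0.349333)) = 0.75 × (1 − 0.705158) = 0.221132.
Expected differing sites = pL ≈ 0.221132 × 1924 = 425.457968 ≈ 425.

425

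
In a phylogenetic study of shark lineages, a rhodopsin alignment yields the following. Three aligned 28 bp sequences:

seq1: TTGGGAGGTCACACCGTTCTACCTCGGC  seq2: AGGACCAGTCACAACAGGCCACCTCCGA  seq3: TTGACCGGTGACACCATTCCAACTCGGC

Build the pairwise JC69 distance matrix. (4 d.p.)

seq1–seq2: 13/28 sites differ → p ≈ 0.464286, d = −0.75 ln(1 − 0.619048) = 0.723811 ≈ 0.7238.
seq1–seq3: 7/28 sites differ → p = 0.25, d = −0.75 ln(1 − 0.333333) = 0.304098 ≈ 0.3041.
seq2–seq3: 10/28 sites differ → p ≈ 0.357143, d = −0.75 ln(1 − 0.476191) = 0.484971 ≈ 0.4850.

d(seq1,seq2) = 0.7238, d(seq1,seq3) = 0.3041, d(seq2,seq3) = 0.4850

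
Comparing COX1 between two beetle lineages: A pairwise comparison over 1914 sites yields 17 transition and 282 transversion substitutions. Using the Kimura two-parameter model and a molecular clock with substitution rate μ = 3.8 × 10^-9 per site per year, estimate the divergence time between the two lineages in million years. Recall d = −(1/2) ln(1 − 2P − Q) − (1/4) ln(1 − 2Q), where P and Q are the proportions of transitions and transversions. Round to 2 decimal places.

23.35

P = 17/1914 ≈ 0.008882 and Q = 282/1914 ≈ 0.147335.
Under the Kimura two-parameter model, d = −½ ln(1 − 2P − Q) − ¼ ln(1 − 2Q).
1 − 2P − Q = 0.834901, giving −½ ln(0.834901) = 0.090221.
1 − 2Q = 0.70533, giving −¼ ln(0.70533) = 0.087272.
d = 0.090221 + 0.087272 = 0.177493.
Under a molecular clock d = 2μt, so t = d/(2μ) = 0.177493 / (2 × 3.8 × 10^-9) = 23.35 million years.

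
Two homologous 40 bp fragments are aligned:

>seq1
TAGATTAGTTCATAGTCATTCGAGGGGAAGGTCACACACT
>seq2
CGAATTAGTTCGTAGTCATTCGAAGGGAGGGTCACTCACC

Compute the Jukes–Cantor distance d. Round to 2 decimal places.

0.23

The sequences differ at 8 of 40 sites (1, 2, 3, 12, 24, 29, 36, 40), so p = 8/40 = 0.2.
d = −(3/4) ln(1 − 4p/3) = −0.75 ln(1 − 0.266667) = −0.75 ln(0.733333)
  = −0.75 × (-0.310155) = 0.232616 substitutions/site.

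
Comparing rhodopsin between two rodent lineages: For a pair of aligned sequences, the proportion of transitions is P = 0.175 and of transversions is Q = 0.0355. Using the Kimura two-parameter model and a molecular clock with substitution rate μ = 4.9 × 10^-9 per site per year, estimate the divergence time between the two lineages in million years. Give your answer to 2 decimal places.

26.72

Under the Kimura two-parameter model, d = −½ ln(1 − 2P − Q) − ¼ ln(1 − 2Q).
1 − 2P − Q = 0.6145, giving −½ ln(0.6145) = 0.243473.
1 − 2Q = 0.929, giving −¼ ln(0.929) = 0.018412.
d = 0.243473 + 0.018412 = 0.261885.
Under a molecular clock d = 2μt, so t = d/(2μ) = 0.261885 / (2 × 4.9 × 10^-9) = 26.72 million years.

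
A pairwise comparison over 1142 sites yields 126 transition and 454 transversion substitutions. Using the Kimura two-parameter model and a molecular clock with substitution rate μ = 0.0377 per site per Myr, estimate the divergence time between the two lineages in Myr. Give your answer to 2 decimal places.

P = 126/1142 ≈ 0.110333 and Q = 454/1142 ≈ 0.397548.
Under the Kimura two-parameter model, d = −½ ln(1 − 2P − Q) − ¼ ln(1 − 2Q).
1 − 2P − Q = 0.381786, giving −½ ln(0.381786) = 0.481448.
1 − 2Q = 0.204904, giving −¼ ln(0.204904) = 0.396303.
d = 0.481448 + 0.396303 = 0.877751.
Under a molecular clock d = 2μt, so t = d/(2μ) = 0.877751 / (2 × 0.0377) = 11.64 Myr.

11.64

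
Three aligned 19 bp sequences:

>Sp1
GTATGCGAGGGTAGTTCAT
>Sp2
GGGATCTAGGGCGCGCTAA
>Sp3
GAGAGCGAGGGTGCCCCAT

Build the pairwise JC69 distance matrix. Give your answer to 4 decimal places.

d(Sp1,Sp2) = 1.3844, d(Sp1,Sp3) = 0.5068, d(Sp2,Sp3) = 0.5068

Sp1–Sp2: 12/19 sites differ → p ≈ 0.631579, d = −0.75 ln(1 − 0.842105) = 1.384369 ≈ 1.3844.
Sp1–Sp3: 7/19 sites differ → p ≈ 0.368421, d = −0.75 ln(1 − 0.491228) = 0.506816 ≈ 0.5068.
Sp2–Sp3: 7/19 sites differ → p ≈ 0.368421, d = −0.75 ln(1 − 0.491228) = 0.506816 ≈ 0.5068.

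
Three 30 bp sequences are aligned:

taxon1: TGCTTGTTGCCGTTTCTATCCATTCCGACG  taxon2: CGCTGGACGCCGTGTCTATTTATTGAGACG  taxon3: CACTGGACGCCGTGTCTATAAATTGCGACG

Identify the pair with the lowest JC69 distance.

taxon1–taxon2: 9/30 differ, p = 0.300, d = 0.383.
taxon1–taxon3: 9/30 differ, p = 0.300, d = 0.383.
taxon2–taxon3: 4/30 differ, p = 0.133, d = 0.147.
The smallest distance is between taxon2 and taxon3.

taxon2 and taxon3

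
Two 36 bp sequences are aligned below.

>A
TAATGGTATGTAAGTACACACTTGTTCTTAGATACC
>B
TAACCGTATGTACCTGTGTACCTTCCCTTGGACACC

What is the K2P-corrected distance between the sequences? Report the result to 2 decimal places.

Of 36 sites, 10 differences are transitions and 4 are transversions, so P = 10/36 ≈ 0.277778 and Q = 4/36 ≈ 0.111111.
Under the Kimura two-parameter model, d = −½ ln(1 − 2P − Q) − ¼ ln(1 − 2Q).
1 − 2P − Q = 0.333333, giving −½ ln(0.333333) = 0.549307.
1 − 2Q = 0.777778, giving −¼ ln(0.777778) = 0.062829.
d = 0.549307 + 0.062829 = 0.612136.

0.61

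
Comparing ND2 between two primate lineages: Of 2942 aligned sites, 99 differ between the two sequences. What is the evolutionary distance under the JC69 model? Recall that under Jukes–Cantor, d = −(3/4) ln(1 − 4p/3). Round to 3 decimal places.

0.034

p = 99/2942 ≈ 0.033651.
d = −(3/4) ln(1 − 4p/3) = −0.75 ln(1 − 0.044868) = −0.75 ln(0.955132)
  = −0.75 × (-0.045906) = 0.034430 substitutions/site.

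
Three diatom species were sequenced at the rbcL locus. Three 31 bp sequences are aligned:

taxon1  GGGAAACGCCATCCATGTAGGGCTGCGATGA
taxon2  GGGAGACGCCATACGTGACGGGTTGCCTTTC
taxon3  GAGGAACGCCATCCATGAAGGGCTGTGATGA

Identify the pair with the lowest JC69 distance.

taxon1–taxon2: 10/31 differ, p = 0.323, d = 0.422.
taxon1–taxon3: 4/31 differ, p = 0.129, d = 0.142.
taxon2–taxon3: 12/31 differ, p = 0.387, d = 0.544.
The smallest distance is between taxon1 and taxon3.

taxon1 and taxon3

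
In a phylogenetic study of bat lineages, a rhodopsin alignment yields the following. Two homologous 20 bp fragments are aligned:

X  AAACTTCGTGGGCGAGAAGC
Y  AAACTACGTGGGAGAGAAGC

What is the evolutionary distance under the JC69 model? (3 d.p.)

0.107

The sequences differ at 2 of 20 sites (6, 13), so p = 2/20 = 0.1.
d = −(3/4) ln(1 − 4p/3) = −0.75 ln(1 − 0.133333) = −0.75 ln(0.866667)
  = −0.75 × (-0.143100) = 0.107325 substitutions/site.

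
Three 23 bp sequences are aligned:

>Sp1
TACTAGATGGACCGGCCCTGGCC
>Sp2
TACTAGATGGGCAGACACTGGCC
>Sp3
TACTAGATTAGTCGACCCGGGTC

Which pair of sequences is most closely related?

Sp1–Sp2: 4/23 differ, p = 0.174, d = 0.198.
Sp1–Sp3: 7/23 differ, p = 0.304, d = 0.390.
Sp2–Sp3: 7/23 differ, p = 0.304, d = 0.390.
The smallest distance is between Sp1 and Sp2.

Sp1 and Sp2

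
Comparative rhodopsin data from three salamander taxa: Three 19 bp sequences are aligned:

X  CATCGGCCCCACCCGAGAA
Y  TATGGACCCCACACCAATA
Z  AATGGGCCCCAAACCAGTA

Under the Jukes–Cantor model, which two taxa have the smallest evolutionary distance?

Y and Z

X–Y: 7/19 differ, p = 0.368, d = 0.507.
X–Z: 6/19 differ, p = 0.316, d = 0.410.
Y–Z: 4/19 differ, p = 0.211, d = 0.247.
The smallest distance is between Y and Z.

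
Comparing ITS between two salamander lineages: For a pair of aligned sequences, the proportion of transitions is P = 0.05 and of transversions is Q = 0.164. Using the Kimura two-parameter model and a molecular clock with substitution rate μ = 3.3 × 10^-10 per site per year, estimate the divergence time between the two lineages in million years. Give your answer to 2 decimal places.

Under the Kimura two-parameter model, d = −½ ln(1 − 2P − Q) − ¼ ln(1 − 2Q).
1 − 2P − Q = 0.736, giving −½ ln(0.736) = 0.153263.
1 − 2Q = 0.672, giving −¼ ln(0.672) = 0.099374.
d = 0.153263 + 0.099374 = 0.252637.
Under a molecular clock d = 2μt, so t = d/(2μ) = 0.252637 / (2 × 3.3 × 10^-10) = 382.78 million years.

382.78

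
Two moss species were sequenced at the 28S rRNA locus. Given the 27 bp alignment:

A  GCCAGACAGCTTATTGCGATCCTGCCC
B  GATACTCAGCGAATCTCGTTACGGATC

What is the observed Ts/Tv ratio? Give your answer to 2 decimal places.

0.30

Transitions are A↔G and C↔T; transversions are all other mismatches.
Transitions: 3. Transversions: 10.
R = 3/10 = 0.30.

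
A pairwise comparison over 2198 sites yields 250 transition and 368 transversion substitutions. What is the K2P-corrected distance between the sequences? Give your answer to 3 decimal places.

0.353

P = 250/2198 ≈ 0.11374 and Q = 368/2198 ≈ 0.167425.
Under the Kimura two-parameter model, d = −½ ln(1 − 2P − Q) − ¼ ln(1 − 2Q).
1 − 2P − Q = 0.605095, giving −½ ln(0.605095) = 0.251185.
1 − 2Q = 0.66515, giving −¼ ln(0.66515) = 0.101936.
d = 0.251185 + 0.101936 = 0.353121.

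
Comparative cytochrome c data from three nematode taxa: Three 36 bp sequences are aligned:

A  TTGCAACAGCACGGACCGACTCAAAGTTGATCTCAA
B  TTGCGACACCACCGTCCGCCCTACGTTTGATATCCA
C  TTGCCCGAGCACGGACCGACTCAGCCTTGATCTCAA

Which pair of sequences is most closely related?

A and C

A–B: 12/36 differ, p = 0.333, d = 0.441.
A–C: 6/36 differ, p = 0.167, d = 0.188.
B–C: 14/36 differ, p = 0.389, d = 0.548.
The smallest distance is between A and C.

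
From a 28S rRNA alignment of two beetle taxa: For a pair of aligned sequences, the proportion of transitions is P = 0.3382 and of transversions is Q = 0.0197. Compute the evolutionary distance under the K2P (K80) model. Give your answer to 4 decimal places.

Under the Kimura two-parameter model, d = −½ ln(1 − 2P − Q) − ¼ ln(1 − 2Q).
1 − 2P − Q = 0.3039, giving −½ ln(0.3039) = 0.595528.
1 − 2Q = 0.9606, giving −¼ ln(0.9606) = 0.010049.
d = 0.595528 + 0.010049 = 0.605577.

0.6056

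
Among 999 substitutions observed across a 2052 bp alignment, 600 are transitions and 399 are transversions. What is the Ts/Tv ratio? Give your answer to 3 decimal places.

R = 600/399 = 1.503759… ≈ 1.504 (to 3 d.p.).

1.504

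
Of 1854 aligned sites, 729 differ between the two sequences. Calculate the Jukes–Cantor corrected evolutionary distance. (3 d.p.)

0.557

p = 729/1854 ≈ 0.393204.
d = −(3/4) ln(1 − 4p/3) = −0.75 ln(1 − 0.524272) = −0.75 ln(0.475728)
  = −0.75 × (-0.742909) = 0.557182 substitutions/site.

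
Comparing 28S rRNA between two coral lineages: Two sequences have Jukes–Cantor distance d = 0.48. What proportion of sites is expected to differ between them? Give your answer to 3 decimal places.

0.355

p = (3/4)(1 − e^(−4d/3)) = 0.75 × (1 − e^(-0.64)) = 0.75 × (1 − 0.527292) = 0.354531.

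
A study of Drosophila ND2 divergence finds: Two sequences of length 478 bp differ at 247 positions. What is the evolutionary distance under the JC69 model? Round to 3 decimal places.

0.876

p = 247/478 ≈ 0.516736.
d = −(3/4) ln(1 − 4p/3) = −0.75 ln(1 − 0.688981) = −0.75 ln(0.311019)
  = −0.75 × (-1.167901) = 0.875926 substitutions/site.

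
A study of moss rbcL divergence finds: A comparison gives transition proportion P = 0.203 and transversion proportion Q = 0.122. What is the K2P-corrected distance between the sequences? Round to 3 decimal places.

Under the Kimura two-parameter model, d = −½ ln(1 − 2P − Q) − ¼ ln(1 − 2Q).
1 − 2P − Q = 0.472, giving −½ ln(0.472) = 0.375388.
1 − 2Q = 0.756, giving −¼ ln(0.756) = 0.069928.
d = 0.375388 + 0.069928 = 0.445316.

0.445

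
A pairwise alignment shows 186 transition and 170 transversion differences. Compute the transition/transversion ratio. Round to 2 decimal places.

1.09

R = 186/170 = 1.094117… ≈ 1.09 (to 2 d.p.).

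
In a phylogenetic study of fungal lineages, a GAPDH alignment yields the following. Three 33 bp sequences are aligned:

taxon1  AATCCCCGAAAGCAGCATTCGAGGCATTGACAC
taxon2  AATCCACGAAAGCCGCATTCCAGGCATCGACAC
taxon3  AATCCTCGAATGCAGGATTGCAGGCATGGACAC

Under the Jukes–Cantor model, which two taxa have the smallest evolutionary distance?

taxon1 and taxon2

taxon1–taxon2: 4/33 differ, p = 0.121, d = 0.132.
taxon1–taxon3: 6/33 differ, p = 0.182, d = 0.208.
taxon2–taxon3: 6/33 differ, p = 0.182, d = 0.208.
The smallest distance is between taxon1 and taxon2.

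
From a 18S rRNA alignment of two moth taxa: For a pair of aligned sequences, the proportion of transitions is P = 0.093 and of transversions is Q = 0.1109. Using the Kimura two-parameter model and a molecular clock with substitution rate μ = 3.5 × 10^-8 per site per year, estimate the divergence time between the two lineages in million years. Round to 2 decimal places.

3.41

Under the Kimura two-parameter model, d = −½ ln(1 − 2P − Q) − ¼ ln(1 − 2Q).
1 − 2P − Q = 0.7031, giving −½ ln(0.7031) = 0.176128.
1 − 2Q = 0.7782, giving −¼ ln(0.7782) = 0.062693.
d = 0.176128 + 0.062693 = 0.238821.
Under a molecular clock d = 2μt, so t = d/(2μ) = 0.238821 / (2 × 3.5 × 10^-8) = 3.41 million years.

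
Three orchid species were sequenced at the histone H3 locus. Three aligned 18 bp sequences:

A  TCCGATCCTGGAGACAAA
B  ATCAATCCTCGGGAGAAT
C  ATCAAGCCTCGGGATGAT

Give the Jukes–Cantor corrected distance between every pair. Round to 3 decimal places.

A–B: 7/18 sites differ → p ≈ 0.388889, d = −0.75 ln(1 − 0.518519) = 0.548166 ≈ 0.548.
A–C: 9/18 sites differ → p = 0.5, d = −0.75 ln(1 − 0.666667) = 0.823960 ≈ 0.824.
B–C: 3/18 sites differ → p ≈ 0.166667, d = −0.75 ln(1 − 0.222223) = 0.188487 ≈ 0.188.

d(A,B) = 0.548, d(A,C) = 0.824, d(B,C) = 0.188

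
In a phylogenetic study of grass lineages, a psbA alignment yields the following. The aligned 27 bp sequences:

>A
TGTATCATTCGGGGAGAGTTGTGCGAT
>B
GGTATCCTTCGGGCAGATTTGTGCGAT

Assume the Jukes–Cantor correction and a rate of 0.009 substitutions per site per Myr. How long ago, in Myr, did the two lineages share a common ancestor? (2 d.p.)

The sequences differ at 4 of 27 sites (1, 7, 14, 18), so p = 4/27 ≈ 0.148148.
d = −(3/4) ln(1 − 4p/3) = −0.75 ln(1 − 0.197531) = −0.75 ln(0.802469)
  = −0.75 × (-0.220062) = 0.165047 substitutions/site.
Under a molecular clock d = 2μt, so t = d/(2μ) = 0.165047 / (2 × 0.009) = 9.17 Myr.

9.17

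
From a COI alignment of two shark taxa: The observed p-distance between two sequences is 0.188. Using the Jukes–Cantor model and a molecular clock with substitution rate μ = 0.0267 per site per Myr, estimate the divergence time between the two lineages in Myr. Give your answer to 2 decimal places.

d = −(3/4) ln(1 − 4p/3) = −0.75 ln(1 − 0.250667) = −0.75 ln(0.749333)
  = −0.75 × (-0.288572) = 0.216429 substitutions/site.
Under a molecular clock d = 2μt, so t = d/(2μ) = 0.216429 / (2 × 0.0267) = 4.05 Myr.

4.05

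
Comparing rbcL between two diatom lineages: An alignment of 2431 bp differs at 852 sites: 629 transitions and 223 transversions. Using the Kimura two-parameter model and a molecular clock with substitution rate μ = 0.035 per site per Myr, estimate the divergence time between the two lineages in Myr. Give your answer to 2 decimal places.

7.44

P = 629/2431 ≈ 0.258741 and Q = 223/2431 ≈ 0.091732.
Under the Kimura two-parameter model, d = −½ ln(1 − 2P − Q) − ¼ ln(1 − 2Q).
1 − 2P − Q = 0.390786, giving −½ ln(0.390786) = 0.469798.
1 − 2Q = 0.816536, giving −¼ ln(0.816536) = 0.050671.
d = 0.469798 + 0.050671 = 0.520469.
Under a molecular clock d = 2μt, so t = d/(2μ) = 0.520469 / (2 × 0.035) = 7.44 Myr.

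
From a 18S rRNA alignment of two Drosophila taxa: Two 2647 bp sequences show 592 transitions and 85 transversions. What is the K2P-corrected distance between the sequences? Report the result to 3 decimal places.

P = 592/2647 ≈ 0.223649 and Q = 85/2647 ≈ 0.032112.
Under the Kimura two-parameter model, d = −½ ln(1 − 2P − Q) − ¼ ln(1 − 2Q).
1 − 2P − Q = 0.52059, giving −½ ln(0.52059) = 0.326396.
1 − 2Q = 0.935776, giving −¼ ln(0.935776) = 0.016595.
d = 0.326396 + 0.016595 = 0.342991.

0.343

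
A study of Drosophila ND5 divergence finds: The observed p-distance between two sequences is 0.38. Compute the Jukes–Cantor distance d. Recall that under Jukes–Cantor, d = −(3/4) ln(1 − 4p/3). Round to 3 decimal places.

d = −(3/4) ln(1 − 4p/3) = −0.75 ln(1 − 0.506667) = −0.75 ln(0.493333)
  = −0.75 × (-0.706571) = 0.529928 substitutions/site.

0.530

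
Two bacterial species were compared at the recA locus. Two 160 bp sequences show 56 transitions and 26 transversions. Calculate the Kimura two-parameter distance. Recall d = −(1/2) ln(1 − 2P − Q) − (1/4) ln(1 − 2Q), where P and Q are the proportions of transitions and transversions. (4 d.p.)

1.0903

P = 56/160 = 0.35 and Q = 26/160 = 0.1625.
Under the Kimura two-parameter model, d = −½ ln(1 − 2P − Q) − ¼ ln(1 − 2Q).
1 − 2P − Q = 0.1375, giving −½ ln(0.1375) = 0.992066.
1 − 2Q = 0.675, giving −¼ ln(0.675) = 0.098261.
d = 0.992066 + 0.098261 = 1.090327.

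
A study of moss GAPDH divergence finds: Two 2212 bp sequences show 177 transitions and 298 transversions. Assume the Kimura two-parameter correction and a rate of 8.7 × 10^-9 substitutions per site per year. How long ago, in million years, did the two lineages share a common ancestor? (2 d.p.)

P = 177/2212 ≈ 0.080018 and Q = 298/2212 ≈ 0.13472.
Under the Kimura two-parameter model, d = −½ ln(1 − 2P − Q) − ¼ ln(1 − 2Q).
1 − 2P − Q = 0.705244, giving −½ ln(0.705244) = 0.174606.
1 − 2Q = 0.73056, giving −¼ ln(0.73056) = 0.078486.
d = 0.174606 + 0.078486 = 0.253092.
Under a molecular clock d = 2μt, so t = d/(2μ) = 0.253092 / (2 × 8.7 × 10^-9) = 14.55 million years.

14.55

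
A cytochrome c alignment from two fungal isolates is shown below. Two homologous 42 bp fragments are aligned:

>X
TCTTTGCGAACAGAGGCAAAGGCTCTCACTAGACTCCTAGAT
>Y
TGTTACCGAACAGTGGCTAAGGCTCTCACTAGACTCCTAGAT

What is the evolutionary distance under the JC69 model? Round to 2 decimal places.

0.13

The sequences differ at 5 of 42 sites (2, 5, 6, 14, 18), so p = 5/42 ≈ 0.119048.
d = −(3/4) ln(1 − 4p/3) = −0.75 ln(1 − 0.158731) = −0.75 ln(0.841269)
  = −0.75 × (-0.172844) = 0.129633 substitutions/site.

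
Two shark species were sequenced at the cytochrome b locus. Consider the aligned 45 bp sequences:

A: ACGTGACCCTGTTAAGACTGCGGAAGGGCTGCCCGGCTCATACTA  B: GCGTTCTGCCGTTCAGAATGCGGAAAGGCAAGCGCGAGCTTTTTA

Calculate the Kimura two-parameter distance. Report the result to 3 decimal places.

0.621

Of 45 sites, 6 differences are transitions and 13 are transversions, so P = 6/45 ≈ 0.133333 and Q = 13/45 ≈ 0.288889.
Under the Kimura two-parameter model, d = −½ ln(1 − 2P − Q) − ¼ ln(1 − 2Q).
1 − 2P − Q = 0.444445, giving −½ ln(0.444445) = 0.405464.
1 − 2Q = 0.422222, giving −¼ ln(0.422222) = 0.215556.
d = 0.405464 + 0.215556 = 0.621020.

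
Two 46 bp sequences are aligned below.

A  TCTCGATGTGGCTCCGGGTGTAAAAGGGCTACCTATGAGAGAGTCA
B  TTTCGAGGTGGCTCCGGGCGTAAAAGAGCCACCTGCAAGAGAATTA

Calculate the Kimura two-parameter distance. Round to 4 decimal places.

0.2775

Of 46 sites, 9 differences are transitions and 1 are transversions, so P = 9/46 ≈ 0.195652 and Q = 1/46 ≈ 0.021739.
Under the Kimura two-parameter model, d = −½ ln(1 − 2P − Q) − ¼ ln(1 − 2Q).
1 − 2P − Q = 0.586957, giving −½ ln(0.586957) = 0.266402.
1 − 2Q = 0.956522, giving −¼ ln(0.956522) = 0.011113.
d = 0.266402 + 0.011113 = 0.277515.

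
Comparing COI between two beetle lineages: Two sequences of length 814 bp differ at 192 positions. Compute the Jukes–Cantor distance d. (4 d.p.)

0.2832

p = 192/814 ≈ 0.235872.
d = −(3/4) ln(1 − 4p/3) = −0.75 ln(1 − 0.314496) = −0.75 ln(0.685504)
  = −0.75 × (-0.377601) = 0.283201 substitutions/site.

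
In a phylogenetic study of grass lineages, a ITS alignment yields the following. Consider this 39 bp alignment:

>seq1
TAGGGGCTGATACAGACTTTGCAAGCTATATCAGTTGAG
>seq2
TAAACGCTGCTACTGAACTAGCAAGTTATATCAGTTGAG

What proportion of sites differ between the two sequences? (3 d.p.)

The sequences differ at 9 of 39 positions (sites 3, 4, 5, 10, 14, 17, 18, 20, 26).
p = 9/39 = 0.230769… ≈ 0.231 (to 3 d.p.).

0.231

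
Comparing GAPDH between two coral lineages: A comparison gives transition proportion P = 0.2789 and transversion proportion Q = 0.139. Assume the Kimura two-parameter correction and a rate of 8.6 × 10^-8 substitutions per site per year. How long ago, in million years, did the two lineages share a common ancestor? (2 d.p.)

3.94

Under the Kimura two-parameter model, d = −½ ln(1 − 2P − Q) − ¼ ln(1 − 2Q).
1 − 2P − Q = 0.3032, giving −½ ln(0.3032) = 0.596681.
1 − 2Q = 0.722, giving −¼ ln(0.722) = 0.081433.
d = 0.596681 + 0.081433 = 0.678114.
Under a molecular clock d = 2μt, so t = d/(2μ) = 0.678114 / (2 × 8.6 × 10^-8) = 3.94 million years.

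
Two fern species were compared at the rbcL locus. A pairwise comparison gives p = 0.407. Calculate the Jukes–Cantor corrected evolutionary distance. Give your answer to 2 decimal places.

0.59

d = −(3/4) ln(1 − 4p/3) = −0.75 ln(1 − 0.542667) = −0.75 ln(0.457333)
  = −0.75 × (-0.782343) = 0.586757 substitutions/site.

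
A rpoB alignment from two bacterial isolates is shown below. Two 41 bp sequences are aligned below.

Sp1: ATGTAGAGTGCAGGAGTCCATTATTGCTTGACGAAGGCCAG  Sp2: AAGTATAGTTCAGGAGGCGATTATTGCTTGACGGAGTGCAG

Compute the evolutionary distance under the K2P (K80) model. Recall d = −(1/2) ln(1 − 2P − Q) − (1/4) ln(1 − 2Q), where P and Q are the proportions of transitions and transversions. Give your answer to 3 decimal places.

0.228

Of 41 sites, 1 differences are transitions and 7 are transversions, so P = 1/41 ≈ 0.02439 and Q = 7/41 ≈ 0.170732.
Under the Kimura two-parameter model, d = −½ ln(1 − 2P − Q) − ¼ ln(1 − 2Q).
1 − 2P − Q = 0.780488, giving −½ ln(0.780488) = 0.123918.
1 − 2Q = 0.658536, giving −¼ ln(0.658536) = 0.104434.
d = 0.123918 + 0.104434 = 0.228352.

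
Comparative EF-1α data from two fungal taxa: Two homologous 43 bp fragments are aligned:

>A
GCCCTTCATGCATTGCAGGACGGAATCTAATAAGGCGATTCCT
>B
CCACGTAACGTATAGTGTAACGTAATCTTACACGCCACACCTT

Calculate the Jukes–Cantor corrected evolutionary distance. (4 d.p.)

0.7899

The sequences differ at 21 of 43 sites, so p = 21/43 ≈ 0.488372.
d = −(3/4) ln(1 − 4p/3) = −0.75 ln(1 − 0.651163) = −0.75 ln(0.348837)
  = −0.75 × (-1.053151) = 0.789863 substitutions/site.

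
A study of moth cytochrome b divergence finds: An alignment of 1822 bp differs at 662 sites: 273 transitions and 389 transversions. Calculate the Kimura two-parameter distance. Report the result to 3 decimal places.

0.499

P = 273/1822 ≈ 0.149835 and Q = 389/1822 ≈ 0.213502.
Under the Kimura two-parameter model, d = −½ ln(1 − 2P − Q) − ¼ ln(1 − 2Q).
1 − 2P − Q = 0.486828, giving −½ ln(0.486828) = 0.359922.
1 − 2Q = 0.572996, giving −¼ ln(0.572996) = 0.139219.
d = 0.359922 + 0.139219 = 0.499141.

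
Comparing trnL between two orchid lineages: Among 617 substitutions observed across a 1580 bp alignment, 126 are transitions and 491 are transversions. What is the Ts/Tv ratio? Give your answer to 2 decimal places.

R = 126/491 = 0.256619… ≈ 0.26 (to 2 d.p.).

0.26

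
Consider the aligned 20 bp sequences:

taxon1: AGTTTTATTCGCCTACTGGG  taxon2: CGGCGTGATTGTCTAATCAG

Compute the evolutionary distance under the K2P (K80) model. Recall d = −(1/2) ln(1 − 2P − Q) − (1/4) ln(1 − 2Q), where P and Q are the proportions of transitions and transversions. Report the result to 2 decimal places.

Of 20 sites, 5 differences are transitions and 6 are transversions, so P = 5/20 = 0.25 and Q = 6/20 = 0.3.
Under the Kimura two-parameter model, d = −½ ln(1 − 2P − Q) − ¼ ln(1 − 2Q).
1 − 2P − Q = 0.2, giving −½ ln(0.2) = 0.804719.
1 − 2Q = 0.4, giving −¼ ln(0.4) = 0.229073.
d = 0.804719 + 0.229073 = 1.033792.

1.03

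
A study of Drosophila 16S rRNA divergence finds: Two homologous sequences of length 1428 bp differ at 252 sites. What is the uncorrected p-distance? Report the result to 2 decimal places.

p = 252/1428 = 0.176470… ≈ 0.18 (to 2 d.p.).

0.18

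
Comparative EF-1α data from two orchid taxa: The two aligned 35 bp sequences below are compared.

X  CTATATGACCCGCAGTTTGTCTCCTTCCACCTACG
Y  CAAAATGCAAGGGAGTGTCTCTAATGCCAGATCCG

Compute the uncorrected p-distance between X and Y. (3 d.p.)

The sequences differ at 15 of 35 positions.
p = 15/35 = 0.428571… ≈ 0.429 (to 3 d.p.).

0.429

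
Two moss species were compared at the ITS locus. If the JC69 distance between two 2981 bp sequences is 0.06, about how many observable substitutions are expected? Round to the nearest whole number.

172

Invert JC69: p = (3/4)(1 − e^(−4d/3)) = 0.75 × (1 − e^(-0.08)) = 0.75 × (1 − 0.923116) = 0.057663.
Expected differing sites = pL ≈ 0.057663 × 2981 = 171.893403 ≈ 172.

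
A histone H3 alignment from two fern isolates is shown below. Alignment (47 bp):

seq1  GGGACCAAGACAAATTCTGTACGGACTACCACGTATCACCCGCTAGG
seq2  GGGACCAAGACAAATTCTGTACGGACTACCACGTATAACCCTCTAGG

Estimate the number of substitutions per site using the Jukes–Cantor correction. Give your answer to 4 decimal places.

The sequences differ at 2 of 47 sites (37, 42), so p = 2/47 ≈ 0.042553.
d = −(3/4) ln(1 − 4p/3) = −0.75 ln(1 − 0.056737) = −0.75 ln(0.943263)
  = −0.75 × (-0.058410) = 0.043808 substitutions/site.

0.0438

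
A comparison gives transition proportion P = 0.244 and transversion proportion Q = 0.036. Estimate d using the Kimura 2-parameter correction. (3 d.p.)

0.390

Under the Kimura two-parameter model, d = −½ ln(1 − 2P − Q) − ¼ ln(1 − 2Q).
1 − 2P − Q = 0.476, giving −½ ln(0.476) = 0.371169.
1 − 2Q = 0.928, giving −¼ ln(0.928) = 0.018681.
d = 0.371169 + 0.018681 = 0.389850.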